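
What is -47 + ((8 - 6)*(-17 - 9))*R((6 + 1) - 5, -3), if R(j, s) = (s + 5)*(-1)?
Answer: 57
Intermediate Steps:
R(j, s) = -5 - s (R(j, s) = (5 + s)*(-1) = -5 - s)
-47 + ((8 - 6)*(-17 - 9))*R((6 + 1) - 5, -3) = -47 + ((8 - 6)*(-17 - 9))*(-5 - 1*(-3)) = -47 + (2*(-26))*(-5 + 3) = -47 - 52*(-2) = -47 + 104 = 57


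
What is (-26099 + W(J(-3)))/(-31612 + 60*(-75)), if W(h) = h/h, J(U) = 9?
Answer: 13049/18056 ≈ 0.72270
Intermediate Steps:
W(h) = 1
(-26099 + W(J(-3)))/(-31612 + 60*(-75)) = (-26099 + 1)/(-31612 + 60*(-75)) = -26098/(-31612 - 4500) = -26098/(-36112) = -26098*(-1/36112) = 13049/18056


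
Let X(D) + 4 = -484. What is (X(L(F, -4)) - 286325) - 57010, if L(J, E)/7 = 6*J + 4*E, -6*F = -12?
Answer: -343823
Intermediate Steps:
F = 2 (F = -⅙*(-12) = 2)
L(J, E) = 28*E + 42*J (L(J, E) = 7*(6*J + 4*E) = 7*(4*E + 6*J) = 28*E + 42*J)
X(D) = -488 (X(D) = -4 - 484 = -488)
(X(L(F, -4)) - 286325) - 57010 = (-488 - 286325) - 57010 = -286813 - 57010 = -343823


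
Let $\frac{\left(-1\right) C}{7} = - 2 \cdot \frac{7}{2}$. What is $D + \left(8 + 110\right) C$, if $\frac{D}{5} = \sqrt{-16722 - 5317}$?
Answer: $5782 + 5 i \sqrt{22039} \approx 5782.0 + 742.28 i$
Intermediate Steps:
$C = 49$ ($C = - 7 \left(- 2 \cdot \frac{7}{2}\right) = - 7 \left(- 2 \cdot 7 \cdot \frac{1}{2}\right) = - 7 \left(\left(-2\right) \frac{7}{2}\right) = \left(-7\right) \left(-7\right) = 49$)
$D = 5 i \sqrt{22039}$ ($D = 5 \sqrt{-16722 - 5317} = 5 \sqrt{-22039} = 5 i \sqrt{22039} \approx 742.28 i$)
$D + \left(8 + 110\right) C = 5 i \sqrt{22039} + \left(8 + 110\right) 49 = 5 i \sqrt{22039} + 118 \cdot 49 = 5 i \sqrt{22039} + 5782 = 5782 + 5 i \sqrt{22039}$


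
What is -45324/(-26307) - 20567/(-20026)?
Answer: 160968277/58535998 ≈ 2.7499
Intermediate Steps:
-45324/(-26307) - 20567/(-20026) = -45324*(-1/26307) - 20567*(-1/20026) = 5036/2923 + 20567/20026 = 160968277/58535998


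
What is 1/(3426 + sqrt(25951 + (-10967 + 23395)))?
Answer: 1142/3899699 - sqrt(38379)/11699097 ≈ 0.00027610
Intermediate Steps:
1/(3426 + sqrt(25951 + (-10967 + 23395))) = 1/(3426 + sqrt(25951 + 12428)) = 1/(3426 + sqrt(38379))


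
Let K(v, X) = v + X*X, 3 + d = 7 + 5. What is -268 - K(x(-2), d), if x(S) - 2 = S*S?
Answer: -355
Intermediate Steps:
d = 9 (d = -3 + (7 + 5) = -3 + 12 = 9)
x(S) = 2 + S² (x(S) = 2 + S*S = 2 + S²)
K(v, X) = v + X²
-268 - K(x(-2), d) = -268 - ((2 + (-2)²) + 9²) = -268 - ((2 + 4) + 81) = -268 - (6 + 81) = -268 - 1*87 = -268 - 87 = -355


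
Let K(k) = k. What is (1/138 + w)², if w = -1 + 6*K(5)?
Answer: 16024009/19044 ≈ 841.42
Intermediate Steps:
w = 29 (w = -1 + 6*5 = -1 + 30 = 29)
(1/138 + w)² = (1/138 + 29)² = (4003/138)² = 16024009/19044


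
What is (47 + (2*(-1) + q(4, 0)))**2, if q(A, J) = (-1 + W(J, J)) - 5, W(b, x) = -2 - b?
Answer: 1369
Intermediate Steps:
q(A, J) = -8 - J (q(A, J) = (-1 + (-2 - J)) - 5 = (-3 - J) - 5 = -8 - J)
(47 + (2*(-1) + q(4, 0)))**2 = (47 + (2*(-1) + (-8 - 1*0)))**2 = (47 + (-2 + (-8 + 0)))**2 = (47 + (-2 - 8))**2 = (47 - 10)**2 = 37**2 = 1369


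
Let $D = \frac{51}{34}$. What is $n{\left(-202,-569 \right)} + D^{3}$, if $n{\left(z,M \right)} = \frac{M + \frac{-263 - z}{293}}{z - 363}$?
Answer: $\frac{5803939}{1324360} \approx 4.3824$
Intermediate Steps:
$D = \frac{3}{2}$ ($D = 51 \cdot \frac{1}{34} = \frac{3}{2} \approx 1.5$)
$n{\left(z,M \right)} = \frac{- \frac{263}{293} + M - \frac{z}{293}}{-363 + z}$ ($n{\left(z,M \right)} = \frac{M + \left(-263 - z\right) \frac{1}{293}}{-363 + z} = \frac{M - \left(\frac{263}{293} + \frac{z}{293}\right)}{-363 + z} = \frac{- \frac{263}{293} + M - \frac{z}{293}}{-363 + z}$)
$n{\left(-202,-569 \right)} + D^{3} = \frac{-263 - -202 + 293 \left(-569\right)}{293 \left(-363 - 202\right)} + \left(\frac{3}{2}\right)^{3} = \frac{-263 + 202 - 166717}{293 \left(-565\right)} + \frac{27}{8} = \frac{1}{293} \left(- \frac{1}{565}\right) \left(-166778\right) + \frac{27}{8} = \frac{166778}{165545} + \frac{27}{8} = \frac{5803939}{1324360}$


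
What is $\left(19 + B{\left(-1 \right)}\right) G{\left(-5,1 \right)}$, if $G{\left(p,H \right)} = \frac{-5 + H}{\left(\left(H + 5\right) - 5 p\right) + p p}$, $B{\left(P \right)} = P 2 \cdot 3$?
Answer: $- \frac{13}{14} \approx -0.92857$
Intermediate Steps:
$B{\left(P \right)} = 6 P$ ($B{\left(P \right)} = 2 P 3 = 6 P$)
$G{\left(p,H \right)} = \frac{-5 + H}{5 + H + p^{2} - 5 p}$ ($G{\left(p,H \right)} = \frac{-5 + H}{\left(\left(5 + H\right) - 5 p\right) + p^{2}} = \frac{-5 + H}{\left(5 + H - 5 p\right) + p^{2}} = \frac{-5 + H}{5 + H + p^{2} - 5 p}$)
$\left(19 + B{\left(-1 \right)}\right) G{\left(-5,1 \right)} = \left(19 + 6 \left(-1\right)\right) \frac{-5 + 1}{5 + 1 + \left(-5\right)^{2} - -25} = \left(19 - 6\right) \frac{1}{5 + 1 + 25 + 25} \left(-4\right) = 13 \cdot \frac{1}{56} \left(-4\right) = 13 \left(- \frac{1}{14}\right) = - \frac{13}{14}$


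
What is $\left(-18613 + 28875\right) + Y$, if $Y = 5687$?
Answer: $15949$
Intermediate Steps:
$\left(-18613 + 28875\right) + Y = \left(-18613 + 28875\right) + 5687 = 10262 + 5687 = 15949$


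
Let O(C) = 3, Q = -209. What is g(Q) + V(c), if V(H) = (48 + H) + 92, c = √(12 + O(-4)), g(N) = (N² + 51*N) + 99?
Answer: 33261 + √15 ≈ 33265.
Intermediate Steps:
g(N) = 99 + N² + 51*N
c = √15 (c = √(12 + 3) = √15 ≈ 3.8730)
V(H) = 140 + H
g(Q) + V(c) = (99 + (-209)² + 51*(-209)) + (140 + √15) = (99 + 43681 - 10659) + (140 + √15) = 33121 + (140 + √15) = 33261 + √15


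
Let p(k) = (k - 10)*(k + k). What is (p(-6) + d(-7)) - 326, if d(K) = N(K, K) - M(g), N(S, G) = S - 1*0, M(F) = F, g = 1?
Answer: -142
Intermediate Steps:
N(S, G) = S (N(S, G) = S + 0 = S)
p(k) = 2*k*(-10 + k) (p(k) = (-10 + k)*(2*k) = 2*k*(-10 + k))
d(K) = -1 + K (d(K) = K - 1*1 = K - 1 = -1 + K)
(p(-6) + d(-7)) - 326 = (2*(-6)*(-10 - 6) + (-1 - 7)) - 326 = (2*(-6)*(-16) - 8) - 326 = (192 - 8) - 326 = 184 - 326 = -142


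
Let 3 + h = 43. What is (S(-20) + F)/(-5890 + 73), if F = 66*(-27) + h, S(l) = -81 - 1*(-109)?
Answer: 1714/5817 ≈ 0.29465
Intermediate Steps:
h = 40 (h = -3 + 43 = 40)
S(l) = 28 (S(l) = -81 + 109 = 28)
F = -1742 (F = 66*(-27) + 40 = -1782 + 40 = -1742)
(S(-20) + F)/(-5890 + 73) = (28 - 1742)/(-5890 + 73) = -1714/(-5817) = -1714*(-1/5817) = 1714/5817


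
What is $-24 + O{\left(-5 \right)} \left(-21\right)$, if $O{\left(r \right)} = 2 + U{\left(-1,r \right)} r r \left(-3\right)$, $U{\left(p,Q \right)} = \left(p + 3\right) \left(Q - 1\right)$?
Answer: $-18966$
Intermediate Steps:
$U{\left(p,Q \right)} = \left(-1 + Q\right) \left(3 + p\right)$ ($U{\left(p,Q \right)} = \left(3 + p\right) \left(-1 + Q\right) = \left(-1 + Q\right) \left(3 + p\right)$)
$O{\left(r \right)} = 2 - 3 r^{2} \left(-2 + 2 r\right)$ ($O{\left(r \right)} = 2 + \left(-3 - -1 + 3 r + r \left(-1\right)\right) r r \left(-3\right) = 2 + \left(-3 + 1 + 3 r - r\right) r r \left(-3\right) = 2 + \left(-2 + 2 r\right) r r \left(-3\right) = 2 + r \left(-2 + 2 r\right) r \left(-3\right) = 2 + r^{2} \left(-2 + 2 r\right) \left(-3\right) = 2 - 3 r^{2} \left(-2 + 2 r\right)$)
$-24 + O{\left(-5 \right)} \left(-21\right) = -24 + \left(2 + 6 \left(-5\right)^{2} \left(1 - -5\right)\right) \left(-21\right) = -24 + \left(2 + 6 \cdot 25 \left(1 + 5\right)\right) \left(-21\right) = -24 + \left(2 + 6 \cdot 25 \cdot 6\right) \left(-21\right) = -24 + \left(2 + 900\right) \left(-21\right) = -24 + 902 \left(-21\right) = -24 - 18942 = -18966$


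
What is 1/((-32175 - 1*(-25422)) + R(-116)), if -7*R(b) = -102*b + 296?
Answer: -7/59399 ≈ -0.00011785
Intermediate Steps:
R(b) = -296/7 + 102*b/7 (R(b) = -(-102*b + 296)/7 = -(296 - 102*b)/7 = -296/7 + 102*b/7)
1/((-32175 - 1*(-25422)) + R(-116)) = 1/((-32175 - 1*(-25422)) + (-296/7 + (102/7)*(-116))) = 1/((-32175 + 25422) + (-296/7 - 11832/7)) = 1/(-6753 - 12128/7) = 1/(-59399/7) = -7/59399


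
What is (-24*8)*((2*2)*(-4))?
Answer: 3072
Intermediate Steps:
(-24*8)*((2*2)*(-4)) = -768*(-4) = -192*(-16) = 3072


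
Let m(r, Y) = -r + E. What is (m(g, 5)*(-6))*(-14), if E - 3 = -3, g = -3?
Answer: 252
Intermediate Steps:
E = 0 (E = 3 - 3 = 0)
m(r, Y) = -r (m(r, Y) = -r + 0 = -r)
(m(g, 5)*(-6))*(-14) = (-1*(-3)*(-6))*(-14) = (3*(-6))*(-14) = -18*(-14) = 252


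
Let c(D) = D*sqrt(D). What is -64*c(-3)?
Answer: 192*I*sqrt(3) ≈ 332.55*I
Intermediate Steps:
c(D) = D**(3/2)
-64*c(-3) = -(-192)*I*sqrt(3) = 192*I*sqrt(3)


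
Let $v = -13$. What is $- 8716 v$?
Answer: $113308$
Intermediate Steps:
$- 8716 v = \left(-8716\right) \left(-13\right) = 113308$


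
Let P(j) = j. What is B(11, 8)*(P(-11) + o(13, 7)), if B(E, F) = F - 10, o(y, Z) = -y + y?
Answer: 22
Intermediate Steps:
o(y, Z) = 0
B(E, F) = -10 + F
B(11, 8)*(P(-11) + o(13, 7)) = (-10 + 8)*(-11 + 0) = -2*(-11) = 22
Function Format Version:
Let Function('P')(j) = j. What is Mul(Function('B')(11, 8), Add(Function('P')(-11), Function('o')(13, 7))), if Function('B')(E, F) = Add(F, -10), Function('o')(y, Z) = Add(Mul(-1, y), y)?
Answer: 22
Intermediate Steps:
Function('o')(y, Z) = 0
Function('B')(E, F) = Add(-10, F)
Mul(Function('B')(11, 8), Add(Function('P')(-11), Function('o')(13, 7))) = Mul(Add(-10, 8), Add(-11, 0)) = Mul(-2, -11) = 22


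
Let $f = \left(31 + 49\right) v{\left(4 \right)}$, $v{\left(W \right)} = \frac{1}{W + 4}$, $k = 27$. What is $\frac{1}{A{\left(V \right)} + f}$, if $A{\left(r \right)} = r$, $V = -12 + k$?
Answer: $\frac{1}{25} \approx 0.04$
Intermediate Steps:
$V = 15$ ($V = -12 + 27 = 15$)
$v{\left(W \right)} = \frac{1}{4 + W}$
$f = 10$ ($f = \frac{31 + 49}{4 + 4} = \frac{80}{8} = 80 \cdot \frac{1}{8} = 10$)
$\frac{1}{A{\left(V \right)} + f} = \frac{1}{15 + 10} = \frac{1}{25}$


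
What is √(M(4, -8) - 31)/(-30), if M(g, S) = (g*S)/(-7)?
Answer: -I*√1295/210 ≈ -0.17136*I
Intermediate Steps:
M(g, S) = -S*g/7 (M(g, S) = (S*g)*(-⅐) = -S*g/7)
√(M(4, -8) - 31)/(-30) = √(-⅐*(-8)*4 - 31)/(-30) = √(32/7 - 31)*(-1/30) = √(-185/7)*(-1/30) = (I*√1295/7)*(-1/30) = -I*√1295/210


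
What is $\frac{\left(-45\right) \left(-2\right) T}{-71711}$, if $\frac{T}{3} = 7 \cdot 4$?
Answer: $- \frac{7560}{71711} \approx -0.10542$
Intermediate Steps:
$T = 84$ ($T = 3 \cdot 7 \cdot 4 = 3 \cdot 28 = 84$)
$\frac{\left(-45\right) \left(-2\right) T}{-71711} = \frac{\left(-45\right) \left(-2\right) 84}{-71711} = 90 \cdot 84 \left(- \frac{1}{71711}\right) = 7560 \left(- \frac{1}{71711}\right) = - \frac{7560}{71711}$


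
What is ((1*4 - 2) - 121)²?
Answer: 14161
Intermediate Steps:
((1*4 - 2) - 121)² = ((4 - 2) - 121)² = (2 - 121)² = (-119)² = 14161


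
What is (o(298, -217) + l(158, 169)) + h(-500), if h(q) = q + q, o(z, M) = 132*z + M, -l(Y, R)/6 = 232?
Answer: 36727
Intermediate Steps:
l(Y, R) = -1392 (l(Y, R) = -6*232 = -1392)
o(z, M) = M + 132*z
h(q) = 2*q
(o(298, -217) + l(158, 169)) + h(-500) = ((-217 + 132*298) - 1392) + 2*(-500) = ((-217 + 39336) - 1392) - 1000 = (39119 - 1392) - 1000 = 37727 - 1000 = 36727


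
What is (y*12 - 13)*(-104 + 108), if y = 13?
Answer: 572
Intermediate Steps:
(y*12 - 13)*(-104 + 108) = (13*12 - 13)*(-104 + 108) = (156 - 13)*4 = 143*4 = 572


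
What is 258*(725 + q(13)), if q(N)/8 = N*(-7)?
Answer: -774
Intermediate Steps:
q(N) = -56*N (q(N) = 8*(N*(-7)) = 8*(-7*N) = -56*N)
258*(725 + q(13)) = 258*(725 - 56*13) = 258*(725 - 728) = 258*(-3) = -774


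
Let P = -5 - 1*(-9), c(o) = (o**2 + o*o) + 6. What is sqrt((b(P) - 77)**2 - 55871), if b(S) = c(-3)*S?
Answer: I*sqrt(55510) ≈ 235.61*I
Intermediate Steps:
c(o) = 6 + 2*o**2 (c(o) = (o**2 + o**2) + 6 = 2*o**2 + 6 = 6 + 2*o**2)
P = 4 (P = -5 + 9 = 4)
b(S) = 24*S (b(S) = (6 + 2*(-3)**2)*S = (6 + 2*9)*S = (6 + 18)*S = 24*S)
sqrt((b(P) - 77)**2 - 55871) = sqrt((24*4 - 77)**2 - 55871) = sqrt((96 - 77)**2 - 55871) = sqrt(19**2 - 55871) = sqrt(361 - 55871) = sqrt(-55510) = I*sqrt(55510)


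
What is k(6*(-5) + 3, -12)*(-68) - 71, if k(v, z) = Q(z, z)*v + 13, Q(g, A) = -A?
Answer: 21077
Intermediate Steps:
k(v, z) = 13 - v*z (k(v, z) = (-z)*v + 13 = -v*z + 13 = 13 - v*z)
k(6*(-5) + 3, -12)*(-68) - 71 = (13 - 1*(6*(-5) + 3)*(-12))*(-68) - 71 = (13 - 1*(-30 + 3)*(-12))*(-68) - 71 = (13 - 1*(-27)*(-12))*(-68) - 71 = (13 - 324)*(-68) - 71 = -311*(-68) - 71 = 21148 - 71 = 21077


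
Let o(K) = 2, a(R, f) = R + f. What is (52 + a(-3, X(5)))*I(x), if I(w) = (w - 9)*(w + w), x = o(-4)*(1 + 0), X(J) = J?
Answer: -1512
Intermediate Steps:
x = 2 (x = 2*(1 + 0) = 2*1 = 2)
I(w) = 2*w*(-9 + w) (I(w) = (-9 + w)*(2*w) = 2*w*(-9 + w))
(52 + a(-3, X(5)))*I(x) = (52 + (-3 + 5))*(2*2*(-9 + 2)) = (52 + 2)*(2*2*(-7)) = 54*(-28) = -1512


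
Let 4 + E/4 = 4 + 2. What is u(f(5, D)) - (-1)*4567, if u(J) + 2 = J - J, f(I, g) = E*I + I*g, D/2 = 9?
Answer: 4565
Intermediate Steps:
D = 18 (D = 2*9 = 18)
E = 8 (E = -16 + 4*(4 + 2) = -16 + 4*6 = -16 + 24 = 8)
f(I, g) = 8*I + I*g
u(J) = -2 (u(J) = -2 + (J - J) = -2 + 0 = -2)
u(f(5, D)) - (-1)*4567 = -2 - (-1)*4567 = -2 - 1*(-4567) = -2 + 4567 = 4565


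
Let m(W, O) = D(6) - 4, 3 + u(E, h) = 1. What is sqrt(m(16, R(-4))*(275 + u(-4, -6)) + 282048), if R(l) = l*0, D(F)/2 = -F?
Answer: 4*sqrt(17355) ≈ 526.95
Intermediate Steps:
D(F) = -2*F (D(F) = 2*(-F) = -2*F)
u(E, h) = -2 (u(E, h) = -3 + 1 = -2)
R(l) = 0
m(W, O) = -16 (m(W, O) = -2*6 - 4 = -12 - 4 = -16)
sqrt(m(16, R(-4))*(275 + u(-4, -6)) + 282048) = sqrt(-16*(275 - 2) + 282048) = sqrt(-16*273 + 282048) = sqrt(-4368 + 282048) = sqrt(277680) = 4*sqrt(17355)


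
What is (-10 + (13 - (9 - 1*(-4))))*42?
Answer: -420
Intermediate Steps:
(-10 + (13 - (9 - 1*(-4))))*42 = (-10 + (13 - (9 + 4)))*42 = (-10 + (13 - 1*13))*42 = (-10 + (13 - 13))*42 = (-10 + 0)*42 = -10*42 = -420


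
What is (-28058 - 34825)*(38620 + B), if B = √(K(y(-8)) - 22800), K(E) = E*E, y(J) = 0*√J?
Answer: -2428541460 - 1257660*I*√57 ≈ -2.4285e+9 - 9.4951e+6*I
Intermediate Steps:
y(J) = 0
K(E) = E²
B = 20*I*√57 (B = √(0² - 22800) = √(0 - 22800) = √(-22800) = 20*I*√57 ≈ 151.0*I)
(-28058 - 34825)*(38620 + B) = (-28058 - 34825)*(38620 + 20*I*√57) = -62883*(38620 + 20*I*√57) = -2428541460 - 1257660*I*√57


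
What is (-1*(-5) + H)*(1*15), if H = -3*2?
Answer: -15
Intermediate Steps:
H = -6
(-1*(-5) + H)*(1*15) = (-1*(-5) - 6)*(1*15) = (5 - 6)*15 = -1*15 = -15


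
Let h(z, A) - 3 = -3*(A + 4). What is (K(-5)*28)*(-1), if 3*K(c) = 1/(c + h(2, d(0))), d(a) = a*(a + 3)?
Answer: 2/3 ≈ 0.66667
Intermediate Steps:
d(a) = a*(3 + a)
h(z, A) = -9 - 3*A (h(z, A) = 3 - 3*(A + 4) = 3 - 3*(4 + A) = 3 + (-12 - 3*A) = -9 - 3*A)
K(c) = 1/(3*(-9 + c)) (K(c) = 1/(3*(c + (-9 - 0*(3 + 0)))) = 1/(3*(c + (-9 - 0*3))) = 1/(3*(c + (-9 - 3*0))) = 1/(3*(c + (-9 + 0))) = 1/(3*(c - 9)) = 1/(3*(-9 + c)))
(K(-5)*28)*(-1) = ((1/(3*(-9 - 5)))*28)*(-1) = (((1/3)/(-14))*28)*(-1) = (((1/3)*(-1/14))*28)*(-1) = -1/42*28*(-1) = -2/3*(-1) = 2/3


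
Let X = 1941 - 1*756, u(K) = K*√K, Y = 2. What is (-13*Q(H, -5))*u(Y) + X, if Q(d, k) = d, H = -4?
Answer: 1185 + 104*√2 ≈ 1332.1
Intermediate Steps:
u(K) = K^(3/2)
X = 1185 (X = 1941 - 756 = 1185)
(-13*Q(H, -5))*u(Y) + X = (-13*(-4))*2^(3/2) + 1185 = 52*(2*√2) + 1185 = 104*√2 + 1185 = 1185 + 104*√2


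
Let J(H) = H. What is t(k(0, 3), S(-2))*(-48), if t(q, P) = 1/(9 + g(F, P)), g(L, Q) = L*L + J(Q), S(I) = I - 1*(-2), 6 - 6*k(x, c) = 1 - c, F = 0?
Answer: -16/3 ≈ -5.3333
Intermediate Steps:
k(x, c) = ⅚ + c/6 (k(x, c) = 1 - (1 - c)/6 = 1 + (-⅙ + c/6) = ⅚ + c/6)
S(I) = 2 + I (S(I) = I + 2 = 2 + I)
g(L, Q) = Q + L² (g(L, Q) = L*L + Q = L² + Q = Q + L²)
t(q, P) = 1/(9 + P) (t(q, P) = 1/(9 + (P + 0²)) = 1/(9 + (P + 0)) = 1/(9 + P))
t(k(0, 3), S(-2))*(-48) = -48/(9 + (2 - 2)) = -48/(9 + 0) = -48/9 = (⅑)*(-48) = -16/3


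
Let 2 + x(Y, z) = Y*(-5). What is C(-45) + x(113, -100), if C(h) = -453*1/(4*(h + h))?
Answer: -67889/120 ≈ -565.74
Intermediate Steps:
C(h) = -453/(8*h) (C(h) = -453*1/(8*h) = -453/(8*h))
x(Y, z) = -2 - 5*Y (x(Y, z) = -2 + Y*(-5) = -2 - 5*Y)
C(-45) + x(113, -100) = -453/8/(-45) + (-2 - 5*113) = -453/8*(-1/45) + (-2 - 565) = 151/120 - 567 = -67889/120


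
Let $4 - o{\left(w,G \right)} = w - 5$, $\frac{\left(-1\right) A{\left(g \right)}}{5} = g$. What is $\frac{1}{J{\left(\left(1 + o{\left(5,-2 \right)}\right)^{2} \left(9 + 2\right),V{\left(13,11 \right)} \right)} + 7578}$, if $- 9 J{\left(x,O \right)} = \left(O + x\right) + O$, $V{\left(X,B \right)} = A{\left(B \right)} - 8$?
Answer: $\frac{9}{68053} \approx 0.00013225$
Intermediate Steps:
$A{\left(g \right)} = - 5 g$
$o{\left(w,G \right)} = 9 - w$ ($o{\left(w,G \right)} = 4 - \left(w - 5\right) = 4 - \left(-5 + w\right) = 9 - w$)
$V{\left(X,B \right)} = -8 - 5 B$ ($V{\left(X,B \right)} = - 5 B - 8 = -8 - 5 B$)
$J{\left(x,O \right)} = - \frac{2 O}{9} - \frac{x}{9}$ ($J{\left(x,O \right)} = - \frac{\left(O + x\right) + O}{9} = - \frac{x + 2 O}{9} = - \frac{2 O}{9} - \frac{x}{9}$)
$\frac{1}{J{\left(\left(1 + o{\left(5,-2 \right)}\right)^{2} \left(9 + 2\right),V{\left(13,11 \right)} \right)} + 7578} = \frac{1}{\left(- \frac{2 \left(-8 - 55\right)}{9} - \frac{\left(1 + \left(9 - 5\right)\right)^{2} \left(9 + 2\right)}{9}\right) + 7578} = \frac{1}{\left(- \frac{2 \left(-8 - 55\right)}{9} - \frac{\left(1 + \left(9 - 5\right)\right)^{2} \cdot 11}{9}\right) + 7578} = \frac{1}{\left(\left(- \frac{2}{9}\right) \left(-63\right) - \frac{\left(1 + 4\right)^{2} \cdot 11}{9}\right) + 7578} = \frac{1}{\left(14 - \frac{5^{2} \cdot 11}{9}\right) + 7578} = \frac{1}{\left(14 - \frac{25 \cdot 11}{9}\right) + 7578} = \frac{1}{\left(14 - \frac{275}{9}\right) + 7578} = \frac{1}{- \frac{149}{9} + 7578} = \frac{1}{\frac{68053}{9}} = \frac{9}{68053}$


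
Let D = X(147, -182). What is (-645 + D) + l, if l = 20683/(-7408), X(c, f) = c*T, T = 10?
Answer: 6090917/7408 ≈ 822.21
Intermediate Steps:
X(c, f) = 10*c (X(c, f) = c*10 = 10*c)
l = -20683/7408 (l = 20683*(-1/7408) = -20683/7408 ≈ -2.7920)
D = 1470 (D = 10*147 = 1470)
(-645 + D) + l = (-645 + 1470) - 20683/7408 = 825 - 20683/7408 = 6090917/7408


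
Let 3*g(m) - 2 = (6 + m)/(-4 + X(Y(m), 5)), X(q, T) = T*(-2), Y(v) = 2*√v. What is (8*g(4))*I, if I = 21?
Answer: 72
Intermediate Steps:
X(q, T) = -2*T
g(m) = 11/21 - m/42 (g(m) = ⅔ + ((6 + m)/(-4 - 2*5))/3 = ⅔ + ((6 + m)/(-4 - 10))/3 = ⅔ + ((6 + m)/(-14))/3 = ⅔ + ((6 + m)*(-1/14))/3 = ⅔ + (-3/7 - m/14)/3 = ⅔ + (-⅐ - m/42) = 11/21 - m/42)
(8*g(4))*I = (8*(11/21 - 1/42*4))*21 = (8*(11/21 - 2/21))*21 = (8*(3/7))*21 = (24/7)*21 = 72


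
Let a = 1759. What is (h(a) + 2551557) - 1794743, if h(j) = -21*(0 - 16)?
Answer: 757150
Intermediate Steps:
h(j) = 336 (h(j) = -21*(-16) = 336)
(h(a) + 2551557) - 1794743 = (336 + 2551557) - 1794743 = 2551893 - 1794743 = 757150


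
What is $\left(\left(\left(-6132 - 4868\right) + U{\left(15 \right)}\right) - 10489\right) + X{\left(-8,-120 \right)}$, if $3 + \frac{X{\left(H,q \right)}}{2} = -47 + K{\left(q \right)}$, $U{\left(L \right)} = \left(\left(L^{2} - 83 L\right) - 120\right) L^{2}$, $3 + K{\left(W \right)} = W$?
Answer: $-278335$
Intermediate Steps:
$K{\left(W \right)} = -3 + W$
$U{\left(L \right)} = L^{2} \left(-120 + L^{2} - 83 L\right)$ ($U{\left(L \right)} = \left(-120 + L^{2} - 83 L\right) L^{2} = L^{2} \left(-120 + L^{2} - 83 L\right)$)
$X{\left(H,q \right)} = -106 + 2 q$ ($X{\left(H,q \right)} = -6 + 2 \left(-47 + \left(-3 + q\right)\right) = -6 + 2 \left(-50 + q\right) = -6 + \left(-100 + 2 q\right) = -106 + 2 q$)
$\left(\left(\left(-6132 - 4868\right) + U{\left(15 \right)}\right) - 10489\right) + X{\left(-8,-120 \right)} = \left(\left(\left(-6132 - 4868\right) + 15^{2} \left(-120 + 15^{2} - 1245\right)\right) - 10489\right) + \left(-106 + 2 \left(-120\right)\right) = \left(\left(\left(-6132 - 4868\right) + 225 \left(-120 + 225 - 1245\right)\right) - 10489\right) - 346 = \left(\left(-11000 + 225 \left(-1140\right)\right) - 10489\right) - 346 = \left(\left(-11000 - 256500\right) - 10489\right) - 346 = \left(-267500 - 10489\right) - 346 = -277989 - 346 = -278335$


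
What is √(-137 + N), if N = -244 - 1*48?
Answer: I*√429 ≈ 20.712*I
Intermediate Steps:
N = -292 (N = -244 - 48 = -292)
√(-137 + N) = √(-137 - 292) = √(-429) = I*√429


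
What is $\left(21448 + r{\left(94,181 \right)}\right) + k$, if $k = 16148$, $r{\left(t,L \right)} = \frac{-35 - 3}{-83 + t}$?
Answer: $\frac{413518}{11} \approx 37593.0$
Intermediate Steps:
$r{\left(t,L \right)} = - \frac{38}{-83 + t}$
$\left(21448 + r{\left(94,181 \right)}\right) + k = \left(21448 - \frac{38}{-83 + 94}\right) + 16148 = \left(21448 - \frac{38}{11}\right) + 16148 = \frac{235890}{11} + 16148 = \frac{413518}{11}$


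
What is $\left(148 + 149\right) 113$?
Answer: $33561$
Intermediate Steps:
$\left(148 + 149\right) 113 = 297 \cdot 113 = 33561$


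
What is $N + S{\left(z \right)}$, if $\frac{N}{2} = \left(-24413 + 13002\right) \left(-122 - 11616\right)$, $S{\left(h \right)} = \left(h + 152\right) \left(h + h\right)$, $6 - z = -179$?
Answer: $268009326$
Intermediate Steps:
$z = 185$ ($z = 6 - -179 = 6 + 179 = 185$)
$S{\left(h \right)} = 2 h \left(152 + h\right)$ ($S{\left(h \right)} = \left(152 + h\right) 2 h = 2 h \left(152 + h\right)$)
$N = 267884636$ ($N = 2 \left(-24413 + 13002\right) \left(-122 - 11616\right) = 2 \left(\left(-11411\right) \left(-11738\right)\right) = 2 \cdot 133942318 = 267884636$)
$N + S{\left(z \right)} = 267884636 + 2 \cdot 185 \left(152 + 185\right) = 267884636 + 2 \cdot 185 \cdot 337 = 267884636 + 124690 = 268009326$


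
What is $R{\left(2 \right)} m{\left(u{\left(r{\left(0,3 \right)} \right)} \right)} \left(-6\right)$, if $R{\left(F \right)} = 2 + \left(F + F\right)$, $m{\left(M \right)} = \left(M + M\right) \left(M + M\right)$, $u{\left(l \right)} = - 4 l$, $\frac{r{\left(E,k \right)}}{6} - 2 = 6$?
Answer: $-5308416$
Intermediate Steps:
$r{\left(E,k \right)} = 48$ ($r{\left(E,k \right)} = 12 + 6 \cdot 6 = 12 + 36 = 48$)
$m{\left(M \right)} = 4 M^{2}$ ($m{\left(M \right)} = 2 M 2 M = 4 M^{2}$)
$R{\left(F \right)} = 2 + 2 F$
$R{\left(2 \right)} m{\left(u{\left(r{\left(0,3 \right)} \right)} \right)} \left(-6\right) = \left(2 + 2 \cdot 2\right) 4 \left(\left(-4\right) 48\right)^{2} \left(-6\right) = \left(2 + 4\right) 4 \left(-192\right)^{2} \left(-6\right) = 6 \cdot 4 \cdot 36864 \left(-6\right) = 6 \cdot 147456 \left(-6\right) = 884736 \left(-6\right) = -5308416$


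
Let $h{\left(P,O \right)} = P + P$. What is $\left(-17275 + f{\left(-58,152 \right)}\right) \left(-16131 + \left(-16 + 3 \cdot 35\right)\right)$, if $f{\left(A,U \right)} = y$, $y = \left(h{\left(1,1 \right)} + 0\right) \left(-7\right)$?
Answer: $277350138$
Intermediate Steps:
$h{\left(P,O \right)} = 2 P$
$y = -14$ ($y = \left(2 \cdot 1 + 0\right) \left(-7\right) = \left(2 + 0\right) \left(-7\right) = 2 \left(-7\right) = -14$)
$f{\left(A,U \right)} = -14$
$\left(-17275 + f{\left(-58,152 \right)}\right) \left(-16131 + \left(-16 + 3 \cdot 35\right)\right) = \left(-17275 - 14\right) \left(-16131 + \left(-16 + 3 \cdot 35\right)\right) = - 17289 \left(-16131 + \left(-16 + 105\right)\right) = - 17289 \left(-16131 + 89\right) = \left(-17289\right) \left(-16042\right) = 277350138$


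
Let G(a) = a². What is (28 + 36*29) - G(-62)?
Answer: -2772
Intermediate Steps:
(28 + 36*29) - G(-62) = (28 + 36*29) - 1*(-62)² = (28 + 1044) - 1*3844 = 1072 - 3844 = -2772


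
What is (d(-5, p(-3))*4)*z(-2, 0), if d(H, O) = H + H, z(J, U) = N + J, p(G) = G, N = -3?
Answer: 200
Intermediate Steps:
z(J, U) = -3 + J
d(H, O) = 2*H
(d(-5, p(-3))*4)*z(-2, 0) = ((2*(-5))*4)*(-3 - 2) = -10*4*(-5) = -40*(-5) = 200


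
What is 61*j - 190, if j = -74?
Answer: -4704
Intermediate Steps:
61*j - 190 = 61*(-74) - 190 = -4514 - 190 = -4704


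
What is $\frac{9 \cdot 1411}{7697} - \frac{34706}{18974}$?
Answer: $- \frac{73132}{407941} \approx -0.17927$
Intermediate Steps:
$\frac{9 \cdot 1411}{7697} - \frac{34706}{18974} = 12699 \cdot \frac{1}{7697} - \frac{17353}{9487} = \frac{12699}{7697} - \frac{17353}{9487} = - \frac{73132}{407941}$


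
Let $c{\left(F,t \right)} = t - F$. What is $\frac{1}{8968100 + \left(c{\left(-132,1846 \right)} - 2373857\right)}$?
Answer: $\frac{1}{6596221} \approx 1.516 \cdot 10^{-7}$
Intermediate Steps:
$\frac{1}{8968100 + \left(c{\left(-132,1846 \right)} - 2373857\right)} = \frac{1}{8968100 + \left(\left(1846 - -132\right) - 2373857\right)} = \frac{1}{8968100 + \left(\left(1846 + 132\right) - 2373857\right)} = \frac{1}{8968100 + \left(1978 - 2373857\right)} = \frac{1}{8968100 - 2371879} = \frac{1}{6596221}$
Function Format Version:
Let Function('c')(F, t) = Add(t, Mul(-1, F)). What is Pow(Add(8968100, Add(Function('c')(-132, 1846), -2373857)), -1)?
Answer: Rational(1, 6596221) ≈ 1.5160e-7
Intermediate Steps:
Pow(Add(8968100, Add(Function('c')(-132, 1846), -2373857)), -1) = Pow(Add(8968100, Add(Add(1846, Mul(-1, -132)), -2373857)), -1) = Pow(Add(8968100, Add(Add(1846, 132), -2373857)), -1) = Pow(Add(8968100, Add(1978, -2373857)), -1) = Pow(Add(8968100, -2371879), -1) = Pow(6596221, -1) = Rational(1, 6596221)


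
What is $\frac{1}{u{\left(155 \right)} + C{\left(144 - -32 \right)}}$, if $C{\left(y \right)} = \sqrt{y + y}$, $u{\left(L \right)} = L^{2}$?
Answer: $\frac{24025}{577200273} - \frac{4 \sqrt{22}}{577200273} \approx 4.1591 \cdot 10^{-5}$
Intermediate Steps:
$C{\left(y \right)} = \sqrt{2} \sqrt{y}$ ($C{\left(y \right)} = \sqrt{2 y} = \sqrt{2} \sqrt{y}$)
$\frac{1}{u{\left(155 \right)} + C{\left(144 - -32 \right)}} = \frac{1}{155^{2} + \sqrt{2} \sqrt{144 - -32}} = \frac{1}{24025 + \sqrt{2} \sqrt{144 + 32}} = \frac{1}{24025 + \sqrt{2} \sqrt{176}} = \frac{1}{24025 + \sqrt{2} \cdot 4 \sqrt{11}} = \frac{1}{24025 + 4 \sqrt{22}}$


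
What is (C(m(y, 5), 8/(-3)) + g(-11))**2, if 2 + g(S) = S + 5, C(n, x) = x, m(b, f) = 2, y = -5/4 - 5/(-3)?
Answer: 1024/9 ≈ 113.78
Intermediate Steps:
y = 5/12 (y = -5*1/4 - 5*(-1/3) = -5/4 + 5/3 = 5/12 ≈ 0.41667)
g(S) = 3 + S (g(S) = -2 + (S + 5) = -2 + (5 + S) = 3 + S)
(C(m(y, 5), 8/(-3)) + g(-11))**2 = (8/(-3) + (3 - 11))**2 = (8*(-1/3) - 8)**2 = (-8/3 - 8)**2 = (-32/3)**2 = 1024/9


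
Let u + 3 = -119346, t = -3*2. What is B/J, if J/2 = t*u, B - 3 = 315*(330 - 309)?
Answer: 1103/238698 ≈ 0.0046209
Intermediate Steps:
t = -6
u = -119349 (u = -3 - 119346 = -119349)
B = 6618 (B = 3 + 315*(330 - 309) = 3 + 315*21 = 3 + 6615 = 6618)
J = 1432188 (J = 2*(-6*(-119349)) = 2*716094 = 1432188)
B/J = 6618/1432188 = 6618*(1/1432188) = 1103/238698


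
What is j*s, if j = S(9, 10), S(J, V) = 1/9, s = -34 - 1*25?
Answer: -59/9 ≈ -6.5556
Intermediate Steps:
s = -59 (s = -34 - 25 = -59)
S(J, V) = ⅑
j = ⅑ ≈ 0.11111
j*s = (⅑)*(-59) = -59/9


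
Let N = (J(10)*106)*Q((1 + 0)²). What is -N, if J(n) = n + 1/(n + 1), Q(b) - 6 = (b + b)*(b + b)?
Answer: -117660/11 ≈ -10696.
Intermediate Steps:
Q(b) = 6 + 4*b² (Q(b) = 6 + (b + b)*(b + b) = 6 + (2*b)*(2*b) = 6 + 4*b²)
J(n) = n + 1/(1 + n)
N = 117660/11 (N = (((1 + 10 + 10²)/(1 + 10))*106)*(6 + 4*((1 + 0)²)²) = (((1 + 10 + 100)/11)*106)*(6 + 4*(1²)²) = (((1/11)*111)*106)*(6 + 4*1²) = ((111/11)*106)*(6 + 4*1) = 11766*(6 + 4)/11 = (11766/11)*10 = 117660/11 ≈ 10696.)
-N = -1*117660/11 = -117660/11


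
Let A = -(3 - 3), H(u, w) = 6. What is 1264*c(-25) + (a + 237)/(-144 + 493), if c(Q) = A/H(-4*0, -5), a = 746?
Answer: 983/349 ≈ 2.8166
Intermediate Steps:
A = 0 (A = -1*0 = 0)
c(Q) = 0 (c(Q) = 0/6 = 0*(1/6) = 0)
1264*c(-25) + (a + 237)/(-144 + 493) = 1264*0 + (746 + 237)/(-144 + 493) = 0 + 983/349 = 983/349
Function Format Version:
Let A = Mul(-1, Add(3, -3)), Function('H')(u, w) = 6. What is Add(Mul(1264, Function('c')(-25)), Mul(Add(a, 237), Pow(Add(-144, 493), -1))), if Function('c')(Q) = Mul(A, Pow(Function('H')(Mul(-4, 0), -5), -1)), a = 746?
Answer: Rational(983, 349) ≈ 2.8166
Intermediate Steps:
A = 0 (A = Mul(-1, 0) = 0)
Function('c')(Q) = 0 (Function('c')(Q) = Mul(0, Pow(6, -1)) = Mul(0, Rational(1, 6)) = 0)
Add(Mul(1264, Function('c')(-25)), Mul(Add(a, 237), Pow(Add(-144, 493), -1))) = Add(Mul(1264, 0), Mul(Add(746, 237), Pow(Add(-144, 493), -1))) = Add(0, Mul(983, Pow(349, -1))) = Add(0, Mul(983, Rational(1, 349))) = Add(0, Rational(983, 349)) = Rational(983, 349)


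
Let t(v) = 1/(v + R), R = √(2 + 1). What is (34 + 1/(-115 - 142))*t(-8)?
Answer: -69896/15677 - 8737*√3/15677 ≈ -5.4238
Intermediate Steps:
R = √3 ≈ 1.7320
t(v) = 1/(v + √3)
(34 + 1/(-115 - 142))*t(-8) = (34 + 1/(-115 - 142))/(-8 + √3) = (34 + 1/(-257))/(-8 + √3) = (34 - 1/257)/(-8 + √3) = 8737/(257*(-8 + √3))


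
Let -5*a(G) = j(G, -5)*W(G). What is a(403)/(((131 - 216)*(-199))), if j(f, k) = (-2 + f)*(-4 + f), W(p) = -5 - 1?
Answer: 959994/84575 ≈ 11.351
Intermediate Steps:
W(p) = -6
j(f, k) = (-4 + f)*(-2 + f)
a(G) = 48/5 - 36*G/5 + 6*G**2/5 (a(G) = -(8 + G**2 - 6*G)*(-6)/5 = -(-48 - 6*G**2 + 36*G)/5 = 48/5 - 36*G/5 + 6*G**2/5)
a(403)/(((131 - 216)*(-199))) = (48/5 - 36/5*403 + (6/5)*403**2)/(((131 - 216)*(-199))) = (48/5 - 14508/5 + (6/5)*162409)/((-85*(-199))) = (48/5 - 14508/5 + 974454/5)/16915 = (959994/5)*(1/16915) = 959994/84575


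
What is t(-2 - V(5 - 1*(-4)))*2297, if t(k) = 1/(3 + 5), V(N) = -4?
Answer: 2297/8 ≈ 287.13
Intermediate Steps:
t(k) = ⅛ (t(k) = 1/8 = ⅛)
t(-2 - V(5 - 1*(-4)))*2297 = (⅛)*2297 = 2297/8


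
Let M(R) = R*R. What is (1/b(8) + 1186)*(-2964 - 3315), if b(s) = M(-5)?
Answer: -186178629/25 ≈ -7.4471e+6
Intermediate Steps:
M(R) = R²
b(s) = 25 (b(s) = (-5)² = 25)
(1/b(8) + 1186)*(-2964 - 3315) = (1/25 + 1186)*(-2964 - 3315) = (1/25 + 1186)*(-6279) = (29651/25)*(-6279) = -186178629/25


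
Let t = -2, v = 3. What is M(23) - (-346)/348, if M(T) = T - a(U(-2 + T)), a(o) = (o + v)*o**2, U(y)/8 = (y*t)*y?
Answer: 61099868620367/174 ≈ 3.5115e+11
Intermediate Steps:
U(y) = -16*y**2 (U(y) = 8*((y*(-2))*y) = 8*((-2*y)*y) = 8*(-2*y**2) = -16*y**2)
a(o) = o**2*(3 + o) (a(o) = (o + 3)*o**2 = (3 + o)*o**2 = o**2*(3 + o))
M(T) = T - 256*(-2 + T)**4*(3 - 16*(-2 + T)**2) (M(T) = T - (-16*(-2 + T)**2)**2*(3 - 16*(-2 + T)**2) = T - 256*(-2 + T)**4*(3 - 16*(-2 + T)**2))
M(23) - (-346)/348 = (23 + (-2 + 23)**4*(-768 + 4096*(-2 + 23)**2)) - (-346)/348 = (23 + 21**4*(-768 + 4096*21**2)) - (-346)/348 = (23 + 194481*(-768 + 4096*441)) - 1*(-173/174) = (23 + 194481*(-768 + 1806336)) + 173/174 = (23 + 194481*1805568) + 173/174 = (23 + 351148670208) + 173/174 = 351148670231 + 173/174 = 61099868620367/174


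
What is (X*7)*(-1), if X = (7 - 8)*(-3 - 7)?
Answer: -70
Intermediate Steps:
X = 10 (X = -1*(-10) = 10)
(X*7)*(-1) = (10*7)*(-1) = 70*(-1) = -70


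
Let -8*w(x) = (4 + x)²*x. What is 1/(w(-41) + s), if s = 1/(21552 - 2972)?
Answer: 37160/260719207 ≈ 0.00014253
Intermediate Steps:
s = 1/18580 ≈ 5.3821e-5
w(x) = -x*(4 + x)²/8 (w(x) = -(4 + x)²*x/8 = -x*(4 + x)²/8)
1/(w(-41) + s) = 1/(-⅛*(-41)*(4 - 41)² + 1/18580) = 1/(-⅛*(-41)*(-37)² + 1/18580) = 1/(-⅛*(-41)*1369 + 1/18580) = 1/(56129/8 + 1/18580) = 1/(260719207/37160) = 37160/260719207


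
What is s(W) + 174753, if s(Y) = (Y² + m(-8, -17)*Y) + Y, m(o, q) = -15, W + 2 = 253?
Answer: 234240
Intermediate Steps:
W = 251 (W = -2 + 253 = 251)
s(Y) = Y² - 14*Y (s(Y) = (Y² - 15*Y) + Y = Y² - 14*Y)
s(W) + 174753 = 251*(-14 + 251) + 174753 = 251*237 + 174753 = 59487 + 174753 = 234240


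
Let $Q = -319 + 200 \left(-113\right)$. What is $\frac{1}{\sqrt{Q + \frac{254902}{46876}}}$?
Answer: $- \frac{i \sqrt{12587332688098}}{537048071} \approx - 0.0066062 i$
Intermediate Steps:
$Q = -22919$ ($Q = -319 - 22600 = -22919$)
$\frac{1}{\sqrt{Q + \frac{254902}{46876}}} = \frac{1}{\sqrt{-22919 + \frac{254902}{46876}}} = \frac{1}{\sqrt{-22919 + 254902 \cdot \frac{1}{46876}}} = \frac{1}{\sqrt{-22919 + \frac{127451}{23438}}} = \frac{1}{\sqrt{- \frac{537048071}{23438}}} = \frac{1}{\frac{1}{23438} i \sqrt{12587332688098}} = - \frac{i \sqrt{12587332688098}}{537048071}$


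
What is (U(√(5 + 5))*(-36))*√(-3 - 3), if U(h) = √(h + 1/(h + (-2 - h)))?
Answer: -36*√(3 - 6*√10) ≈ -143.88*I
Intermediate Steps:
U(h) = √(-½ + h) (U(h) = √(h + 1/(-2)) = √(h - ½) = √(-½ + h))
(U(√(5 + 5))*(-36))*√(-3 - 3) = ((√(-2 + 4*√(5 + 5))/2)*(-36))*√(-3 - 3) = ((√(-2 + 4*√10)/2)*(-36))*√(-6) = (-18*√(-2 + 4*√10))*(I*√6) = -18*I*√6*√(-2 + 4*√10)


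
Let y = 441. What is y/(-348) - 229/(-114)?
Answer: 4903/6612 ≈ 0.74153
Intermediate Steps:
y/(-348) - 229/(-114) = 441/(-348) - 229/(-114) = 441*(-1/348) - 229*(-1/114) = -147/116 + 229/114 = 4903/6612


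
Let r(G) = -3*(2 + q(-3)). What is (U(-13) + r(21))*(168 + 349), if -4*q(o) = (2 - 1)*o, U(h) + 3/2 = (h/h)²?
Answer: -18095/4 ≈ -4523.8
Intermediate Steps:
U(h) = -½ (U(h) = -3/2 + (h/h)² = -3/2 + 1² = -3/2 + 1 = -½)
q(o) = -o/4 (q(o) = -(2 - 1)*o/4 = -o/4)
r(G) = -33/4 (r(G) = -3*(2 - ¼*(-3)) = -3*(2 + ¾) = -3*11/4 = -33/4)
(U(-13) + r(21))*(168 + 349) = (-½ - 33/4)*(168 + 349) = -35/4*517 = -18095/4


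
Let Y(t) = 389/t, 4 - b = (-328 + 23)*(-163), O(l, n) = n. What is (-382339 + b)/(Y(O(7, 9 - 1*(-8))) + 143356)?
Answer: -7344850/2437441 ≈ -3.0133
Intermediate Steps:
b = -49711 (b = 4 - (-328 + 23)*(-163) = 4 - (-305)*(-163) = 4 - 1*49715 = 4 - 49715 = -49711)
(-382339 + b)/(Y(O(7, 9 - 1*(-8))) + 143356) = (-382339 - 49711)/(389/(9 - 1*(-8)) + 143356) = -432050/(389/(9 + 8) + 143356) = -432050/(389/17 + 143356) = -432050/2437441/17 = -432050*17/2437441 = -7344850/2437441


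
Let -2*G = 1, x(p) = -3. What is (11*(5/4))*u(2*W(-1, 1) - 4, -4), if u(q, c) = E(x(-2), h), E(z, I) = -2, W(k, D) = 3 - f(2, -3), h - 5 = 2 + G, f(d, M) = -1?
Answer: -55/2 ≈ -27.500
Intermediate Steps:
G = -½ (G = -½*1 = -½ ≈ -0.50000)
h = 13/2 (h = 5 + (2 - ½) = 5 + 3/2 = 13/2 ≈ 6.5000)
W(k, D) = 4 (W(k, D) = 3 - 1*(-1) = 3 + 1 = 4)
u(q, c) = -2
(11*(5/4))*u(2*W(-1, 1) - 4, -4) = (11*(5/4))*(-2) = (55/4)*(-2) = -55/2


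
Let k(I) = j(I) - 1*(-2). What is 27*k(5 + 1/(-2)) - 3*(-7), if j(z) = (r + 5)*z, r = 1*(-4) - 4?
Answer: -579/2 ≈ -289.50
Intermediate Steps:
r = -8 (r = -4 - 4 = -8)
j(z) = -3*z (j(z) = (-8 + 5)*z = -3*z)
k(I) = 2 - 3*I (k(I) = -3*I - 1*(-2) = -3*I + 2 = 2 - 3*I)
27*k(5 + 1/(-2)) - 3*(-7) = 27*(2 - 3*(5 + 1/(-2))) - 3*(-7) = 27*(2 - 3*(5 - ½)) + 21 = 27*(2 - 3*9/2) + 21 = 27*(2 - 27/2) + 21 = 27*(-23/2) + 21 = -621/2 + 21 = -579/2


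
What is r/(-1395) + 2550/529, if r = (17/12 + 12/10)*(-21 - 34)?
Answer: 43600583/8855460 ≈ 4.9236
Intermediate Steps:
r = -1727/12 (r = (17*(1/12) + 12*(⅒))*(-55) = (17/12 + 6/5)*(-55) = (157/60)*(-55) = -1727/12 ≈ -143.92)
r/(-1395) + 2550/529 = -1727/12/(-1395) + 2550/529 = -1727/12*(-1/1395) + 2550*(1/529) = 1727/16740 + 2550/529 = 43600583/8855460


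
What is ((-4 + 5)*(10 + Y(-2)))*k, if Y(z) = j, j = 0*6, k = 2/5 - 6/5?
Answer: -8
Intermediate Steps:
k = -⅘ (k = 2*(⅕) - 6*⅕ = ⅖ - 6/5 = -⅘ ≈ -0.80000)
j = 0
Y(z) = 0
((-4 + 5)*(10 + Y(-2)))*k = ((-4 + 5)*(10 + 0))*(-⅘) = (1*10)*(-⅘) = 10*(-⅘) = -8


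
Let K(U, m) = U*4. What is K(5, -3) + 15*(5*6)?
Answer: 470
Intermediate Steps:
K(U, m) = 4*U
K(5, -3) + 15*(5*6) = 4*5 + 15*(5*6) = 20 + 15*30 = 20 + 450 = 470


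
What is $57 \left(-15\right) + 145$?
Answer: $-710$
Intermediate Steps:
$57 \left(-15\right) + 145 = -855 + 145 = -710$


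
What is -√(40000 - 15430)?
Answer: -3*√2730 ≈ -156.75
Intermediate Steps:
-√(40000 - 15430) = -√24570 = -3*√2730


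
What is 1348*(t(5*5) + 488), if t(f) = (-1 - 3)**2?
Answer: 679392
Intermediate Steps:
t(f) = 16 (t(f) = (-4)**2 = 16)
1348*(t(5*5) + 488) = 1348*(16 + 488) = 1348*504 = 679392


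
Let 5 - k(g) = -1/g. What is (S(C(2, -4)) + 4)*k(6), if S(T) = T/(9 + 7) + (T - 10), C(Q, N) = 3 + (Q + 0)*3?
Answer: 589/32 ≈ 18.406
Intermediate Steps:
k(g) = 5 + 1/g (k(g) = 5 - (-1)/g = 5 + 1/g)
C(Q, N) = 3 + 3*Q (C(Q, N) = 3 + Q*3 = 3 + 3*Q)
S(T) = -10 + 17*T/16 (S(T) = T/16 + (-10 + T) = -10 + 17*T/16)
(S(C(2, -4)) + 4)*k(6) = ((-10 + 17*(3 + 3*2)/16) + 4)*(5 + 1/6) = ((-10 + 17*(3 + 6)/16) + 4)*(5 + ⅙) = ((-10 + (17/16)*9) + 4)*(31/6) = ((-10 + 153/16) + 4)*(31/6) = (-7/16 + 4)*(31/6) = (57/16)*(31/6) = 589/32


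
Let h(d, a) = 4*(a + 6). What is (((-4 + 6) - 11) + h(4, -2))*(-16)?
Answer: -112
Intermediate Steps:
h(d, a) = 24 + 4*a (h(d, a) = 4*(6 + a) = 24 + 4*a)
(((-4 + 6) - 11) + h(4, -2))*(-16) = (((-4 + 6) - 11) + (24 + 4*(-2)))*(-16) = ((2 - 11) + (24 - 8))*(-16) = (-9 + 16)*(-16) = 7*(-16) = -112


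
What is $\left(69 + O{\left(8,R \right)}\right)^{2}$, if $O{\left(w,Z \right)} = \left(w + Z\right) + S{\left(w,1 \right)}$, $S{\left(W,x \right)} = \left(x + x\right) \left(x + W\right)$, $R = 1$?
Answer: $9216$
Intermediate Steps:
$S{\left(W,x \right)} = 2 x \left(W + x\right)$
$O{\left(w,Z \right)} = 2 + Z + 3 w$ ($O{\left(w,Z \right)} = \left(w + Z\right) + 2 \cdot 1 \left(w + 1\right) = \left(Z + w\right) + 2 \cdot 1 \left(1 + w\right) = \left(Z + w\right) + \left(2 + 2 w\right) = 2 + Z + 3 w$)
$\left(69 + O{\left(8,R \right)}\right)^{2} = \left(69 + \left(2 + 1 + 3 \cdot 8\right)\right)^{2} = \left(69 + \left(2 + 1 + 24\right)\right)^{2} = \left(69 + 27\right)^{2} = 96^{2} = 9216$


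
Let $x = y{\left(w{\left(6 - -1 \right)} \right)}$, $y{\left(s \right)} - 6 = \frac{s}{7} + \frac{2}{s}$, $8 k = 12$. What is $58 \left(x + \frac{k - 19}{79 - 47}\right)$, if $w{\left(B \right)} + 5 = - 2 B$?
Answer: $\frac{650093}{4256} \approx 152.75$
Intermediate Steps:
$w{\left(B \right)} = -5 - 2 B$
$k = \frac{3}{2}$ ($k = \frac{1}{8} \cdot 12 = \frac{3}{2} \approx 1.5$)
$y{\left(s \right)} = 6 + \frac{2}{s} + \frac{s}{7}$ ($y{\left(s \right)} = 6 + \left(\frac{s}{7} + \frac{2}{s}\right) = 6 + \left(\frac{2}{s} + \frac{s}{7}\right) = 6 + \frac{2}{s} + \frac{s}{7}$)
$x = \frac{423}{133}$ ($x = 6 + \frac{2}{-5 - 2 \left(6 - -1\right)} + \frac{-5 - 2 \left(6 - -1\right)}{7} = 6 + \frac{2}{-5 - 2 \left(6 + 1\right)} + \frac{-5 - 2 \left(6 + 1\right)}{7} = 6 + \frac{2}{-5 - 14} + \frac{-5 - 14}{7} = 6 + \frac{2}{-19} + \frac{1}{7} \left(-19\right) = 6 + 2 \left(- \frac{1}{19}\right) - \frac{19}{7} = 6 - \frac{2}{19} - \frac{19}{7} = \frac{423}{133} \approx 3.1805$)
$58 \left(x + \frac{k - 19}{79 - 47}\right) = 58 \left(\frac{423}{133} + \frac{\frac{3}{2} - 19}{79 - 47}\right) = 58 \left(\frac{423}{133} - \frac{35}{2 \cdot 32}\right) = 58 \left(\frac{423}{133} - \frac{35}{64}\right) = 58 \cdot \frac{22417}{8512} = \frac{650093}{4256}$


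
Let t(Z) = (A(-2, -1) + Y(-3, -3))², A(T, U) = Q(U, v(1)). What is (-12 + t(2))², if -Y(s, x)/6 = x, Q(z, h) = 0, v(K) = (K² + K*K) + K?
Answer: 97344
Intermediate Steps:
v(K) = K + 2*K² (v(K) = (K² + K²) + K = 2*K² + K = K + 2*K²)
Y(s, x) = -6*x
A(T, U) = 0
t(Z) = 324 (t(Z) = (0 - 6*(-3))² = (0 + 18)² = 18² = 324)
(-12 + t(2))² = (-12 + 324)² = 312² = 97344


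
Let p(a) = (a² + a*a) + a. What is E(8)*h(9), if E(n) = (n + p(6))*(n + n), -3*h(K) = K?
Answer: -4128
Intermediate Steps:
h(K) = -K/3
p(a) = a + 2*a² (p(a) = (a² + a²) + a = 2*a² + a = a + 2*a²)
E(n) = 2*n*(78 + n) (E(n) = (n + 6*(1 + 2*6))*(n + n) = (n + 6*(1 + 12))*(2*n) = (n + 6*13)*(2*n) = (n + 78)*(2*n) = (78 + n)*(2*n) = 2*n*(78 + n))
E(8)*h(9) = (2*8*(78 + 8))*(-⅓*9) = (2*8*86)*(-3) = 1376*(-3) = -4128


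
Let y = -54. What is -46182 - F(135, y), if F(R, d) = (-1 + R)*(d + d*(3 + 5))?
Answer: 18942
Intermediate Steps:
F(R, d) = 9*d*(-1 + R) (F(R, d) = (-1 + R)*(d + d*8) = (-1 + R)*(d + 8*d) = (-1 + R)*(9*d) = 9*d*(-1 + R))
-46182 - F(135, y) = -46182 - 9*(-54)*(-1 + 135) = -46182 - 9*(-54)*134 = -46182 - 1*(-65124) = -46182 + 65124 = 18942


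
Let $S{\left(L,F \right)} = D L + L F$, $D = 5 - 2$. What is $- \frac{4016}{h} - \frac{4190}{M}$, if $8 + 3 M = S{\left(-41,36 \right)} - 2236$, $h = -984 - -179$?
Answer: $\frac{1216778}{147315} \approx 8.2597$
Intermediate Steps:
$D = 3$
$h = -805$ ($h = -984 + 179 = -805$)
$S{\left(L,F \right)} = 3 L + F L$ ($S{\left(L,F \right)} = 3 L + L F = 3 L + F L$)
$M = -1281$ ($M = - \frac{8}{3} + \frac{- 41 \left(3 + 36\right) - 2236}{3} = - \frac{8}{3} + \frac{\left(-41\right) 39 - 2236}{3} = - \frac{8}{3} + \frac{-1599 - 2236}{3} = - \frac{8}{3} + \frac{1}{3} \left(-3835\right) = - \frac{8}{3} - \frac{3835}{3} = -1281$)
$- \frac{4016}{h} - \frac{4190}{M} = - \frac{4016}{-805} - \frac{4190}{-1281} = \left(-4016\right) \left(- \frac{1}{805}\right) - - \frac{4190}{1281} = \frac{4016}{805} + \frac{4190}{1281} = \frac{1216778}{147315}$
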